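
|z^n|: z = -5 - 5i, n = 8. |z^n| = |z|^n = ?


|z| = sqrt(25+25) = sqrt(50) = 7.0711
|z^8| = |z|^8 = (sqrt(50))^8 = 50^4 = 6250000

|z^8| = 6250000


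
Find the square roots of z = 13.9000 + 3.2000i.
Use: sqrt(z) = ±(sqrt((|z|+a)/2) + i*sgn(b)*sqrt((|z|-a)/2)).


|z| = sqrt(193.21+10.24) = 14.2636
sqrt((|z|+a)/2) = sqrt((14.2636+13.9)/2) = sqrt(14.0818) = 3.7526
sqrt((|z|-a)/2) = sqrt((14.2636-13.9)/2) = sqrt(0.1818) = 0.4264

±(3.7526 + 0.4264i) i.e. 3.7526 + 0.4264i and -3.7526 - 0.4264i


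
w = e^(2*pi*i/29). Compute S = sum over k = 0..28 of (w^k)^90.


The roots are w_k = w^k with w = e^(2*pi*i/29), and (w^k)^90 = (w^90)^k.
So S = 1 + u + u^2 + ... + u^(28) with u = w^90.
90 = 3*29 + 3, so 90 is not a multiple of 29: u = (w^29)^3 * w^3 = w^3 ≠ 1 (w is a primitive 29th root), while u^29 = (w^29)^90 = 1.
Geometric series: S = (1 - u^29)/(1 - u) = (1 - 1)/(1 - u) = 0

S = 0


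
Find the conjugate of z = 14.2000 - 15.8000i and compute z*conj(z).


z_bar = 14.2000 + 15.8000i
z*z_bar = 14.2^2 + (-15.8)^2 = 201.64 + 249.64 = 451.28

z_bar = 14.2000 + 15.8000i, z*z_bar = 451.28


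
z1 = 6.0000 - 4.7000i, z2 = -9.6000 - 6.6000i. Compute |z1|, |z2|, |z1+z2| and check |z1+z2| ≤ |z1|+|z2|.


|z1| = sqrt(6^2 + (-4.7)^2) = sqrt(58.09) = 7.6217
|z2| = sqrt((-9.6)^2 + (-6.6)^2) = sqrt(135.72) = 11.6499
z1+z2 = -3.6000 - 11.3000i
|z1+z2| = sqrt(140.65) = 11.8596
|z1|+|z2| = 7.6217 + 11.6499 = 19.2716

|z1+z2| = 11.8596 ≤ |z1|+|z2| = 19.2716 (verified)


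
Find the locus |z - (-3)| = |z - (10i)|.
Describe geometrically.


Equal distances means the locus is the perpendicular bisector of z1 and z2.
Midpoint = ((-3+0)/2, (0+10)/2) = (-1.5000, 5.0000)

Perpendicular bisector through (-1.5000, 5.0000)


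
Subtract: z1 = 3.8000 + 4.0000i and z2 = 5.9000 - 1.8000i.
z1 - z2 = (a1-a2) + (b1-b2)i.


Real: 3.8 - 5.9 = -2.1
Imag: 4 + 1.8 = 5.8

-2.1000 + 5.8000i


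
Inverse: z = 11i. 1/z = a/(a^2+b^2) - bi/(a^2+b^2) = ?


|z|^2 = 0+121 = 121
1/z = (0 - 11i)/121

1/z = 0 - 0.0909i


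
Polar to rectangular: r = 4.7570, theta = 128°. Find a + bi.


a = 4.7570*cos(128°) = 4.7570*(-0.61566) = -2.9287
b = 4.7570*sin(128°) = 4.7570*0.78801 = 3.7486

-2.9287 + 3.7486i


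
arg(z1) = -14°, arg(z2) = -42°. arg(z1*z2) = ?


arg(z1*z2) = -14° - 42° = -56°
Normalized to (-180°, 180°]: -56°

-56°


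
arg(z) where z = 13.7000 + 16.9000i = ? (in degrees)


Re = 13.7, Im = 16.9
arg = atan2(16.9, 13.7) = 50.9700 degrees

arg(z) = 50.9700 degrees


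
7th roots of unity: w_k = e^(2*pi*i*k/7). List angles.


The 7th roots of unity are cis(360k/7°) for k=0..6
Angle step = 360/7 = 51.4286°
Primitive root: cis(51.4286°)
Primitive root = 0.6235 + 0.7818i

7 roots at angles: 0°, 51.4286°, 102.8571°, 154.2857°, 205.7143°, 257.1429°, 308.5714°


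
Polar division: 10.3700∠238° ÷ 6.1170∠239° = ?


r = 10.3700 / 6.1170 = 1.6953
theta = 238° - 239° = -1° = 359° (mod 360)

1.6953 cis(359°)


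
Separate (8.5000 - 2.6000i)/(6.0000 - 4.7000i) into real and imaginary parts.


Multiply by conjugate: (8.5000 - 2.6000i)(6.0000 + 4.7000i) / (6^2 + (-4.7)^2)
Numerator real = 8.5*6 - (2.6)*(-4.7) = 63.22
Numerator imag = -2.6*6 - 8.5*(-4.7) = 24.35
Denominator = 58.09
Re(z) = 63.22/58.09 = 1.0883
Im(z) = 24.35/58.09 = 0.4192

Re(z) = 1.0883, Im(z) = 0.4192


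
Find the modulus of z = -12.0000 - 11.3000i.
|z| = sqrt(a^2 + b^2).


|z| = sqrt((-12)^2 + (-11.3)^2) = sqrt(144 + 127.69) = sqrt(271.69) = 16.4830

|z| = 16.4830


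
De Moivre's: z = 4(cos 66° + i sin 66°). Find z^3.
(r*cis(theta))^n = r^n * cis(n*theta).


r^3 = 4^3 = 64
n*theta = 3*66° = 198° = 198° (mod 360)
a = 64*cos(198°) = -60.8676
b = 64*sin(198°) = -19.7771

64 cis(198°) = -60.8676 - 19.7771i


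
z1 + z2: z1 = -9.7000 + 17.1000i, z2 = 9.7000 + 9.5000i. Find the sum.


Real: -9.7 + 9.7 = 0
Imag: 17.1 + 9.5 = 26.6

26.6000i


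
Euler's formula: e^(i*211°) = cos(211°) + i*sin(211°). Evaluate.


cos(211°) = -0.8572
sin(211°) = -0.5150

e^(i*211°) = -0.8572 - 0.5150i


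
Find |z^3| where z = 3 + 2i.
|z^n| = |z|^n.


|z| = sqrt(9+4) = sqrt(13) = 3.6056
|z^3| = |z|^3 = (sqrt(13))^3 = 13*sqrt(13)

|z^3| = 13*sqrt(13) ≈ 46.8722


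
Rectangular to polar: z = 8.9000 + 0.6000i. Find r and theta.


r = sqrt(79.21+0.36) = sqrt(79.57) = 8.9202
theta = atan2(0.6, 8.9) = 3.8568 degrees

r = 8.9202, theta = 3.8568 degrees


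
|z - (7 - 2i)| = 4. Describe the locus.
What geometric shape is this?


|z - z0| = r is a circle with center z0 and radius r.
Center = (7, -2), radius = 4

Circle with center (7, -2) and radius 4


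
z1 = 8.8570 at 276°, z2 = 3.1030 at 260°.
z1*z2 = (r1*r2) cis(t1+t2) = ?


r = 8.8570 * 3.1030 = 27.4833
theta = 276° + 260° = 536° = 176° (mod 360)

27.4833 cis(176°)


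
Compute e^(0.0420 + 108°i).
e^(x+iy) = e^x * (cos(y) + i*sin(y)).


e^0.0420 = 1.0429
cos(108°) = -0.309
sin(108°) = 0.9511
Real = 1.0429*(-0.309) = -0.3223
Imag = 1.0429*0.9511 = 0.9919

-0.3223 + 0.9919i


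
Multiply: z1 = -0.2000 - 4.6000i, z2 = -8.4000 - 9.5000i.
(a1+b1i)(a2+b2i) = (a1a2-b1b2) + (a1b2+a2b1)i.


Real = -0.2*(-8.4) - (-4.6)*(-9.5) = 1.68 - 43.7 = -42.02
Imag = -0.2*(-9.5) - (8.4)*(-4.6) = 1.9 + 38.64 = 40.54

-42.0200 + 40.5400i


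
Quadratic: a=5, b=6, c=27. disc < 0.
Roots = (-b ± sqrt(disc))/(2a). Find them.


disc = 6^2 - 4*5*27 = 36 - 540 = -504
sqrt(|disc|) = sqrt(504) = 22.4499
Real part = -6/(2*5) = -0.6000
Imag part = 22.4499/(2*5) = 2.2450

-0.6000 ± 2.2450i


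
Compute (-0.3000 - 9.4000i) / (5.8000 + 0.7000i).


Conjugate of z2 = 5.8000 - 0.7000i
Numerator: (-0.3000 - 9.4000i)(5.8000 - 0.7000i) = -8.3200 - 54.3100i
Denominator: 5.8^2 + 0.7^2 = 34.13
Result = (-8.3200 - 54.3100i)/34.13

-0.2438 - 1.5913i


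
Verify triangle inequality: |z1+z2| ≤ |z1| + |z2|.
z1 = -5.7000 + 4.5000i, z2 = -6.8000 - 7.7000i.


|z1| = sqrt((-5.7)^2 + 4.5^2) = sqrt(52.74) = 7.2622
|z2| = sqrt((-6.8)^2 + (-7.7)^2) = sqrt(105.53) = 10.2728
z1+z2 = -12.5000 - 3.2000i
|z1+z2| = sqrt(166.49) = 12.9031
|z1|+|z2| = 7.2622 + 10.2728 = 17.5350

|z1+z2| = 12.9031 ≤ |z1|+|z2| = 17.5350 (verified)


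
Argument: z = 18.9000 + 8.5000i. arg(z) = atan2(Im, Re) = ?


Re = 18.9, Im = 8.5
arg = atan2(8.5, 18.9) = 24.2151 degrees

arg(z) = 24.2151 degrees


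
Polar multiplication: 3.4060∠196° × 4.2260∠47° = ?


r = 3.4060 * 4.2260 = 14.3938
theta = 196° + 47° = 243° = 243° (mod 360)

14.3938 cis(243°)


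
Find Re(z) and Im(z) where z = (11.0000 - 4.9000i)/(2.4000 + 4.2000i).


Multiply by conjugate: (11.0000 - 4.9000i)(2.4000 - 4.2000i) / (2.4^2 + 4.2^2)
Numerator real = 11*2.4 - (4.9)*4.2 = 5.82
Numerator imag = -4.9*2.4 - 11*4.2 = -57.96
Denominator = 23.4
Re(z) = 5.82/23.4 = 0.2487
Im(z) = -57.96/23.4 = -2.4769

Re(z) = 0.2487, Im(z) = -2.4769


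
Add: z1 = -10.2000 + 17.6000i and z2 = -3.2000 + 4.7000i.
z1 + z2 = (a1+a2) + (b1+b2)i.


Real: -10.2 - 3.2 = -13.4
Imag: 17.6 + 4.7 = 22.3

-13.4000 + 22.3000i


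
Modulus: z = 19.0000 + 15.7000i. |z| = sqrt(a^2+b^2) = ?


|z| = sqrt(19^2 + 15.7^2) = sqrt(361 + 246.49) = sqrt(607.49) = 24.6473

|z| = 24.6473


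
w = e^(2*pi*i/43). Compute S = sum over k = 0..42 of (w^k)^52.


The roots are w_k = w^k with w = e^(2*pi*i/43), and (w^k)^52 = (w^52)^k.
So S = 1 + u + u^2 + ... + u^(42) with u = w^52.
52 = 1*43 + 9, so 52 is not a multiple of 43: u = (w^43)^1 * w^9 = w^9 ≠ 1 (w is a primitive 43th root), while u^43 = (w^43)^52 = 1.
Geometric series: S = (1 - u^43)/(1 - u) = (1 - 1)/(1 - u) = 0

S = 0


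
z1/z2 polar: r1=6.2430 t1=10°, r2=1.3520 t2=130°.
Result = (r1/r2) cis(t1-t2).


r = 6.2430 / 1.3520 = 4.6176
theta = 10° - 130° = -120° = 240° (mod 360)

4.6176 cis(240°)


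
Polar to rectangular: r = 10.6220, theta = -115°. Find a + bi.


a = 10.6220*cos(-115°) = 10.6220*(-0.42262) = -4.4891
b = 10.6220*sin(-115°) = 10.6220*(-0.90631) = -9.6268

-4.4891 - 9.6268i


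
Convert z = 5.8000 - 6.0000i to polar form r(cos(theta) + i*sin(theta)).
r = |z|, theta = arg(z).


r = sqrt(33.64+36) = sqrt(69.64) = 8.3451
theta = atan2(-6, 5.8) = -45.9710 degrees

r = 8.3451, theta = -45.9710 degrees


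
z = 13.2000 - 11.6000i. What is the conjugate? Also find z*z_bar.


z_bar = 13.2000 + 11.6000i
z*z_bar = 13.2^2 + (-11.6)^2 = 174.24 + 134.56 = 308.8

z_bar = 13.2000 + 11.6000i, z*z_bar = 308.8


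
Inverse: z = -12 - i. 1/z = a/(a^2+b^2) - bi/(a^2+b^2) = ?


|z|^2 = 144+1 = 145
1/z = (-12 + 1i)/145

1/z = -0.0828 + 0.0069i


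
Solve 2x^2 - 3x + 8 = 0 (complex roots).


disc = (-3)^2 - 4*2*8 = 9 - 64 = -55
sqrt(|disc|) = sqrt(55) = 7.4162
Real part = 3/(2*2) = 0.7500
Imag part = 7.4162/(2*2) = 1.8540

0.7500 ± 1.8540i


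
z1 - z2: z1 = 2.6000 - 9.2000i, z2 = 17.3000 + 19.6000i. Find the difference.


Real: 2.6 - 17.3 = -14.7
Imag: -9.2 - 19.6 = -28.8

-14.7000 - 28.8000i


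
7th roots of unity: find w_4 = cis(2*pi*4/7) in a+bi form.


Angle = 360*4/7 = 205.7143°
a = cos(205.7143°) = -0.9010
b = sin(205.7143°) = -0.4339

-0.9010 - 0.4339i


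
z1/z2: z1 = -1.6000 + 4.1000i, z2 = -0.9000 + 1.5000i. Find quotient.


Conjugate of z2 = -0.9000 - 1.5000i
Numerator: (-1.6000 + 4.1000i)(-0.9000 - 1.5000i) = 7.5900 - 1.2900i
Denominator: (-0.9)^2 + 1.5^2 = 3.06
Result = (7.5900 - 1.2900i)/3.06

2.4804 - 0.4216i


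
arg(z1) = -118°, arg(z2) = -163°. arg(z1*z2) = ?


arg(z1*z2) = -118° - 163° = -281°
Normalized to (-180°, 180°]: 79°

79°


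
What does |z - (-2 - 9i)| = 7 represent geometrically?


|z - z0| = r is a circle with center z0 and radius r.
Center = (-2, -9), radius = 7

Circle with center (-2, -9) and radius 7


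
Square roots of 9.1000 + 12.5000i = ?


|z| = sqrt(82.81+156.25) = 15.4616
sqrt((|z|+a)/2) = sqrt((15.4616+9.1)/2) = sqrt(12.2808) = 3.5044
sqrt((|z|-a)/2) = sqrt((15.4616-9.1)/2) = sqrt(3.1808) = 1.7835

±(3.5044 + 1.7835i) i.e. 3.5044 + 1.7835i and -3.5044 - 1.7835i


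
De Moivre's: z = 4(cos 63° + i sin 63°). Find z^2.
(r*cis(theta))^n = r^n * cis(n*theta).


r^2 = 4^2 = 16
n*theta = 2*63° = 126° = 126° (mod 360)
a = 16*cos(126°) = -9.4046
b = 16*sin(126°) = 12.9443

16 cis(126°) = -9.4046 + 12.9443i


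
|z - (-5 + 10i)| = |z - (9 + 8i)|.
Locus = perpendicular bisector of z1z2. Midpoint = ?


Equal distances means the locus is the perpendicular bisector of z1 and z2.
Midpoint = ((-5+9)/2, (10+8)/2) = (2.0000, 9.0000)

Perpendicular bisector through (2.0000, 9.0000)


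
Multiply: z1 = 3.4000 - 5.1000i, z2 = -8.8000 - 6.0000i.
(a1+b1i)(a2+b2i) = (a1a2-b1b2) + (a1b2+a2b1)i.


Real = 3.4*(-8.8) - (-5.1)*(-6) = -29.92 - 30.6 = -60.52
Imag = 3.4*(-6) - (8.8)*(-5.1) = -20.4 + 44.88 = 24.48

-60.5200 + 24.4800i


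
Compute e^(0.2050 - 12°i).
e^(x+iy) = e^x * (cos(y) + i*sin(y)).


e^0.2050 = 1.2275
cos(-12°) = 0.97815
sin(-12°) = -0.2079
Real = 1.2275*0.97815 = 1.2007
Imag = 1.2275*(-0.2079) = -0.2552

1.2007 - 0.2552i


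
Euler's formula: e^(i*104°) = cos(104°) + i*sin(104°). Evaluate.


cos(104°) = -0.2419
sin(104°) = 0.9703

e^(i*104°) = -0.2419 + 0.9703i


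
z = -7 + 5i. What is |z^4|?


|z| = sqrt(49+25) = sqrt(74) = 8.6023
|z^4| = |z|^4 = (sqrt(74))^4 = 74^2 = 5476

|z^4| = 5476


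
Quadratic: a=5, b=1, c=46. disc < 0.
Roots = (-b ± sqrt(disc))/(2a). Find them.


disc = 1^2 - 4*5*46 = 1 - 920 = -919
sqrt(|disc|) = sqrt(919) = 30.3150
Real part = -1/(2*5) = -0.1000
Imag part = 30.3150/(2*5) = 3.0315

-0.1000 ± 3.0315i


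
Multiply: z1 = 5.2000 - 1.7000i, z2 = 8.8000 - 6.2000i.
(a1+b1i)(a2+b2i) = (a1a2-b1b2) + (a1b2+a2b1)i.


Real = 5.2*8.8 - (-1.7)*(-6.2) = 45.76 - 10.54 = 35.22
Imag = 5.2*(-6.2) + 8.8*(-1.7) = -32.24 - (14.96) = -47.2

35.2200 - 47.2000i


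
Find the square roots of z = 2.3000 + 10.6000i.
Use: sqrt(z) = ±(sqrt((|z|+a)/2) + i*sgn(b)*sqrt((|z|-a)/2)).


|z| = sqrt(5.29+112.36) = 10.8467
sqrt((|z|+a)/2) = sqrt((10.8467+2.3)/2) = sqrt(6.5733) = 2.5639
sqrt((|z|-a)/2) = sqrt((10.8467-2.3)/2) = sqrt(4.2733) = 2.0672

±(2.5639 + 2.0672i) i.e. 2.5639 + 2.0672i and -2.5639 - 2.0672i


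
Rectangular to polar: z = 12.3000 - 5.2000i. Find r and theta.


r = sqrt(151.29+27.04) = sqrt(178.33) = 13.3540
theta = atan2(-5.2, 12.3) = -22.9169 degrees

r = 13.3540, theta = -22.9169 degrees


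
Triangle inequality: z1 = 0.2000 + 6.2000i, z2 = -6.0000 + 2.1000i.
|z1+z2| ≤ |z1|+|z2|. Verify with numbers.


|z1| = sqrt(0.2^2 + 6.2^2) = sqrt(38.48) = 6.2032
|z2| = sqrt((-6)^2 + 2.1^2) = sqrt(40.41) = 6.3569
z1+z2 = -5.8000 + 8.3000i
|z1+z2| = sqrt(102.53) = 10.1257
|z1|+|z2| = 6.2032 + 6.3569 = 12.5601

|z1+z2| = 10.1257 ≤ |z1|+|z2| = 12.5601 (verified)


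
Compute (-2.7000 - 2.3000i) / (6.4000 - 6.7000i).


Conjugate of z2 = 6.4000 + 6.7000i
Numerator: (-2.7000 - 2.3000i)(6.4000 + 6.7000i) = -1.8700 - 32.8100i
Denominator: 6.4^2 + (-6.7)^2 = 85.85
Result = (-1.8700 - 32.8100i)/85.85

-0.0218 - 0.3822i


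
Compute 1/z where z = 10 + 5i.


|z|^2 = 100+25 = 125
1/z = (10 - 5i)/125

1/z = 0.0800 - 0.0400i


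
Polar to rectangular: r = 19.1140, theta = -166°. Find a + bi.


a = 19.1140*cos(-166°) = 19.1140*(-0.970296) = -18.5462
b = 19.1140*sin(-166°) = 19.1140*(-0.24192) = -4.6241

-18.5462 - 4.6241i


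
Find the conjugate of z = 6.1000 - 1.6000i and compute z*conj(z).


z_bar = 6.1000 + 1.6000i
z*z_bar = 6.1^2 + (-1.6)^2 = 37.21 + 2.56 = 39.77

z_bar = 6.1000 + 1.6000i, z*z_bar = 39.77


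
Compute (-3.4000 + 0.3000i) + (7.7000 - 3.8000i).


Real: -3.4 + 7.7 = 4.3
Imag: 0.3 - 3.8 = -3.5

4.3000 - 3.5000i


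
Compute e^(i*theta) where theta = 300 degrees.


cos(300°) = 0.5000
sin(300°) = -0.8660

e^(i*300°) = 0.5000 - 0.8660i


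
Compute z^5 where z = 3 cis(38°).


r^5 = 3^5 = 243
n*theta = 5*38° = 190° = 190° (mod 360)
a = 243*cos(190°) = -239.3083
b = 243*sin(190°) = -42.1965

243 cis(190°) = -239.3083 - 42.1965i


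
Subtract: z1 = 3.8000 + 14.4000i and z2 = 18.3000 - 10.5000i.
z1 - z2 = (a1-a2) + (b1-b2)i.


Real: 3.8 - 18.3 = -14.5
Imag: 14.4 + 10.5 = 24.9

-14.5000 + 24.9000i


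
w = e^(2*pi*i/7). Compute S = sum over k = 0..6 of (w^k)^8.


The roots are w_k = w^k with w = e^(2*pi*i/7), and (w^k)^8 = (w^8)^k.
So S = 1 + u + u^2 + ... + u^(6) with u = w^8.
8 = 1*7 + 1, so 8 is not a multiple of 7: u = (w^7)^1 * w^1 = w^1 ≠ 1 (w is a primitive 7th root), while u^7 = (w^7)^8 = 1.
Geometric series: S = (1 - u^7)/(1 - u) = (1 - 1)/(1 - u) = 0

S = 0


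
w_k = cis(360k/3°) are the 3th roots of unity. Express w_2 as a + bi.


Angle = 360*2/3 = 240°
a = cos(240°) = -0.5000
b = sin(240°) = -0.8660

-0.5000 - 0.8660i


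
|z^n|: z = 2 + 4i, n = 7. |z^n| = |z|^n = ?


|z| = sqrt(4+16) = sqrt(20) = 4.4721
|z^7| = |z|^7 = (sqrt(20))^7 = 20^3 * sqrt(20) = 8000*sqrt(20)

|z^7| = 8000*sqrt(20) ≈ 35777.0876


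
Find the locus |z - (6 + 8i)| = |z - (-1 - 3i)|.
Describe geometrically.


Equal distances means the locus is the perpendicular bisector of z1 and z2.
Midpoint = ((6+(-1))/2, (8+(-3))/2) = (2.5000, 2.5000)

Perpendicular bisector through (2.5000, 2.5000)


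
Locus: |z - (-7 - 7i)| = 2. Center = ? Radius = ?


|z - z0| = r is a circle with center z0 and radius r.
Center = (-7, -7), radius = 2

Circle with center (-7, -7) and radius 2


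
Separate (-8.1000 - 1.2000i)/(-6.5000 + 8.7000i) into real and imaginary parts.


Multiply by conjugate: (-8.1000 - 1.2000i)(-6.5000 - 8.7000i) / ((-6.5)^2 + 8.7^2)
Numerator real = -8.1*(-6.5) - (1.2)*8.7 = 42.21
Numerator imag = -1.2*(-6.5) - (-8.1)*8.7 = 78.27
Denominator = 117.94
Re(z) = 42.21/117.94 = 0.3579
Im(z) = 78.27/117.94 = 0.6636

Re(z) = 0.3579, Im(z) = 0.6636


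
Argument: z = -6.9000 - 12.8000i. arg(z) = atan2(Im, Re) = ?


Re = -6.9, Im = -12.8
arg = atan2(-12.8, -6.9) = -118.3274 degrees

arg(z) = -118.3274 degrees


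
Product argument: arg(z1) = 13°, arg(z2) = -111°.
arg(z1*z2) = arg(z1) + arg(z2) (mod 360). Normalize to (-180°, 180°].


arg(z1*z2) = 13° - 111° = -98°
Normalized to (-180°, 180°]: -98°

-98°


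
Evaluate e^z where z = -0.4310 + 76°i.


e^-0.4310 = 0.6499
cos(76°) = 0.2419
sin(76°) = 0.9703
Real = 0.6499*0.2419 = 0.1572
Imag = 0.6499*0.9703 = 0.6306

0.1572 + 0.6306i


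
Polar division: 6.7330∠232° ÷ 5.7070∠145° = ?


r = 6.7330 / 5.7070 = 1.1798
theta = 232° - 145° = 87° = 87° (mod 360)

1.1798 cis(87°)


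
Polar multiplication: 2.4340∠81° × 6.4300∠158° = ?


r = 2.4340 * 6.4300 = 15.6506
theta = 81° + 158° = 239° = 239° (mod 360)

15.6506 cis(239°)


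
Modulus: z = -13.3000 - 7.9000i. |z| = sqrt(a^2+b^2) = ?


|z| = sqrt((-13.3)^2 + (-7.9)^2) = sqrt(176.89 + 62.41) = sqrt(239.3) = 15.4693

|z| = 15.4693


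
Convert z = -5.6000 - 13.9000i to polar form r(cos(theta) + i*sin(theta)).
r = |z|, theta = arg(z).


r = sqrt(31.36+193.21) = sqrt(224.57) = 14.9857
theta = atan2(-13.9, -5.6) = -111.9434 degrees

r = 14.9857, theta = -111.9434 degrees


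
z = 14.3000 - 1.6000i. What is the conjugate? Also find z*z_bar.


z_bar = 14.3000 + 1.6000i
z*z_bar = 14.3^2 + (-1.6)^2 = 204.49 + 2.56 = 207.05

z_bar = 14.3000 + 1.6000i, z*z_bar = 207.05


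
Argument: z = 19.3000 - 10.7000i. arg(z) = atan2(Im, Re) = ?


Re = 19.3, Im = -10.7
arg = atan2(-10.7, 19.3) = -29.0042 degrees

arg(z) = -29.0042 degrees


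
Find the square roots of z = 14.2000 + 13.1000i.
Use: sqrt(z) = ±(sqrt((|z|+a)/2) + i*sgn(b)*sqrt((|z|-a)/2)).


|z| = sqrt(201.64+171.61) = 19.3197
sqrt((|z|+a)/2) = sqrt((19.3197+14.2)/2) = sqrt(16.7598) = 4.0939
sqrt((|z|-a)/2) = sqrt((19.3197-14.2)/2) = sqrt(2.5598) = 1.5999

±(4.0939 + 1.5999i) i.e. 4.0939 + 1.5999i and -4.0939 - 1.5999i


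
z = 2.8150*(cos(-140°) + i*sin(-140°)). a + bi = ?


a = 2.8150*cos(-140°) = 2.8150*(-0.76604) = -2.1564
b = 2.8150*sin(-140°) = 2.8150*(-0.642788) = -1.8094

-2.1564 - 1.8094i


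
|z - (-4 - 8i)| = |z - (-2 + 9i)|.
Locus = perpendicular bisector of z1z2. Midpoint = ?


Equal distances means the locus is the perpendicular bisector of z1 and z2.
Midpoint = ((-4+(-2))/2, (-8+9)/2) = (-3.0000, 0.5000)

Perpendicular bisector through (-3.0000, 0.5000)


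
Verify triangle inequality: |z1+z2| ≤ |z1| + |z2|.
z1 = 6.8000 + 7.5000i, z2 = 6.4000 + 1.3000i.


|z1| = sqrt(6.8^2 + 7.5^2) = sqrt(102.49) = 10.1237
|z2| = sqrt(6.4^2 + 1.3^2) = sqrt(42.65) = 6.5307
z1+z2 = 13.2000 + 8.8000i
|z1+z2| = sqrt(251.68) = 15.8644
|z1|+|z2| = 10.1237 + 6.5307 = 16.6544

|z1+z2| = 15.8644 ≤ |z1|+|z2| = 16.6544 (verified)


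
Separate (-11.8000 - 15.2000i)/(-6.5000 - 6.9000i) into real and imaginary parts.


Multiply by conjugate: (-11.8000 - 15.2000i)(-6.5000 + 6.9000i) / ((-6.5)^2 + (-6.9)^2)
Numerator real = -11.8*(-6.5) - (15.2)*(-6.9) = 181.58
Numerator imag = -15.2*(-6.5) - (-11.8)*(-6.9) = 17.38
Denominator = 89.86
Re(z) = 181.58/89.86 = 2.0207
Im(z) = 17.38/89.86 = 0.1934

Re(z) = 2.0207, Im(z) = 0.1934


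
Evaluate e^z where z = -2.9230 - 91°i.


e^-2.9230 = 0.0538
cos(-91°) = -0.0175
sin(-91°) = -0.9998
Real = 0.0538*(-0.0175) = -0.0009
Imag = 0.0538*(-0.9998) = -0.0538

-0.0009 - 0.0538i


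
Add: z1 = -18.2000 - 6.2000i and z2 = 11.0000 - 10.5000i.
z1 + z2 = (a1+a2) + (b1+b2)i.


Real: -18.2 + 11 = -7.2
Imag: -6.2 - 10.5 = -16.7

-7.2000 - 16.7000i


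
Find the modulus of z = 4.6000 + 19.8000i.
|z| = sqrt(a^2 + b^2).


|z| = sqrt(4.6^2 + 19.8^2) = sqrt(21.16 + 392.04) = sqrt(413.2) = 20.3273

|z| = 20.3273


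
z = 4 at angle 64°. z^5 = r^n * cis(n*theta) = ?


r^5 = 4^5 = 1024
n*theta = 5*64° = 320° = 320° (mod 360)
a = 1024*cos(320°) = 784.4295
b = 1024*sin(320°) = -658.2145

1024 cis(320°) = 784.4295 - 658.2145i


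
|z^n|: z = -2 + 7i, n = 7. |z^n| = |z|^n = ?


|z| = sqrt(4+49) = sqrt(53) = 7.2801
|z^7| = |z|^7 = (sqrt(53))^7 = 53^3 * sqrt(53) = 148877*sqrt(53)

|z^7| = 148877*sqrt(53) ≈ 1083840.9200


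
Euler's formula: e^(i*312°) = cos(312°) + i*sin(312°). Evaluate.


cos(312°) = 0.6691
sin(312°) = -0.7431

e^(i*312°) = 0.6691 - 0.7431i


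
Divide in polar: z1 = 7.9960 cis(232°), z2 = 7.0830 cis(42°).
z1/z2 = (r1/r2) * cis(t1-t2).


r = 7.9960 / 7.0830 = 1.1289
theta = 232° - 42° = 190° = 190° (mod 360)

1.1289 cis(190°)


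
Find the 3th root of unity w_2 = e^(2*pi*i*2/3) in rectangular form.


Angle = 360*2/3 = 240°
a = cos(240°) = -0.5000
b = sin(240°) = -0.8660

-0.5000 - 0.8660i


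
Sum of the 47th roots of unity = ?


The sum of all 47th roots of unity is 0.
Geometric series: (1 - w^47)/(1 - w) = (1-1)/(1-w) = 0 since w^47 = 1, w ≠ 1.
Alternatively: coefficient of z^46 in z^47 - 1 is 0.

0


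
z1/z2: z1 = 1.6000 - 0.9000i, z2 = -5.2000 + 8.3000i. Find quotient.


Conjugate of z2 = -5.2000 - 8.3000i
Numerator: (1.6000 - 0.9000i)(-5.2000 - 8.3000i) = -15.7900 - 8.6000i
Denominator: (-5.2)^2 + 8.3^2 = 95.93
Result = (-15.7900 - 8.6000i)/95.93

-0.1646 - 0.0896i


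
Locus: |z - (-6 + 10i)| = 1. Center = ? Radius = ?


|z - z0| = r is a circle with center z0 and radius r.
Center = (-6, 10), radius = 1

Circle with center (-6, 10) and radius 1


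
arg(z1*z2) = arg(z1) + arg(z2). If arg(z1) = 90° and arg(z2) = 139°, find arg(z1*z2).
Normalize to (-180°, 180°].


arg(z1*z2) = 90° + 139° = 229°
Normalized to (-180°, 180°]: -131°

-131°


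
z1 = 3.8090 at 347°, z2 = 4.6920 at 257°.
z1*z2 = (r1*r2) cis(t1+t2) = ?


r = 3.8090 * 4.6920 = 17.8718
theta = 347° + 257° = 604° = 244° (mod 360)

17.8718 cis(244°)


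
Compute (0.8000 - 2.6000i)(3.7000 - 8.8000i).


Real = 0.8*3.7 - (-2.6)*(-8.8) = 2.96 - 22.88 = -19.92
Imag = 0.8*(-8.8) + 3.7*(-2.6) = -7.04 - (9.62) = -16.66

-19.9200 - 16.6600i


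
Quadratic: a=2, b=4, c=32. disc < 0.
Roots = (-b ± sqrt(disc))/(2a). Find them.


disc = 4^2 - 4*2*32 = 16 - 256 = -240
sqrt(|disc|) = sqrt(240) = 15.4919
Real part = -4/(2*2) = -1.0000
Imag part = 15.4919/(2*2) = 3.8730

-1.0000 ± 3.8730i


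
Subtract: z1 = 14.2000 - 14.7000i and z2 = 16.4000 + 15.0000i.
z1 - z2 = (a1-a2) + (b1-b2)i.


Real: 14.2 - 16.4 = -2.2
Imag: -14.7 - 15 = -29.7

-2.2000 - 29.7000i


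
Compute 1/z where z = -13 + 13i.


|z|^2 = 169+169 = 338
1/z = (-13 - 13i)/338

1/z = -0.0385 - 0.0385i


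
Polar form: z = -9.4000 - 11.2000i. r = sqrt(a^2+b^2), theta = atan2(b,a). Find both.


r = sqrt(88.36+125.44) = sqrt(213.8) = 14.6219
theta = atan2(-11.2, -9.4) = -130.0063 degrees

r = 14.6219, theta = -130.0063 degrees


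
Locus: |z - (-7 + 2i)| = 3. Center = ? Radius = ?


|z - z0| = r is a circle with center z0 and radius r.
Center = (-7, 2), radius = 3

Circle with center (-7, 2) and radius 3


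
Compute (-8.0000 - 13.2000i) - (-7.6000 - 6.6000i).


Real: -8 + 7.6 = -0.4
Imag: -13.2 + 6.6 = -6.6

-0.4000 - 6.6000i


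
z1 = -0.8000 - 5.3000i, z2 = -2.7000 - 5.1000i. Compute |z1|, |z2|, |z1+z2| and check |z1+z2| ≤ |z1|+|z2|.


|z1| = sqrt((-0.8)^2 + (-5.3)^2) = sqrt(28.73) = 5.3600
|z2| = sqrt((-2.7)^2 + (-5.1)^2) = sqrt(33.3) = 5.7706
z1+z2 = -3.5000 - 10.4000i
|z1+z2| = sqrt(120.41) = 10.9731
|z1|+|z2| = 5.3600 + 5.7706 = 11.1306

|z1+z2| = 10.9731 ≤ |z1|+|z2| = 11.1306 (verified)


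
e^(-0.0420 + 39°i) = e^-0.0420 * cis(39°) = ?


e^-0.0420 = 0.9589
cos(39°) = 0.7771
sin(39°) = 0.6293
Real = 0.9589*0.7771 = 0.7452
Imag = 0.9589*0.6293 = 0.6034

0.7452 + 0.6034i


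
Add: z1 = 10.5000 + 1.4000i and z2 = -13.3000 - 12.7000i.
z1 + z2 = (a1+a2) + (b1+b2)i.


Real: 10.5 - 13.3 = -2.8
Imag: 1.4 - 12.7 = -11.3

-2.8000 - 11.3000i


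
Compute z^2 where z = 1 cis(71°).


r^2 = 1^2 = 1
n*theta = 2*71° = 142° = 142° (mod 360)
a = 1*cos(142°) = -0.7880
b = 1*sin(142°) = 0.6157

1 cis(142°) = -0.7880 + 0.6157i


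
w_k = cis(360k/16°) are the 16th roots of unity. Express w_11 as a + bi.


Angle = 360*11/16 = 247.5°
a = cos(247.5°) = -0.3827
b = sin(247.5°) = -0.9239

-0.3827 - 0.9239i


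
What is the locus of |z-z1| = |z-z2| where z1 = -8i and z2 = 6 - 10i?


Equal distances means the locus is the perpendicular bisector of z1 and z2.
Midpoint = ((0+6)/2, (-8+(-10))/2) = (3.0000, -9.0000)

Perpendicular bisector through (3.0000, -9.0000)


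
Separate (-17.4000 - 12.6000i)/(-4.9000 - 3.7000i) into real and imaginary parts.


Multiply by conjugate: (-17.4000 - 12.6000i)(-4.9000 + 3.7000i) / ((-4.9)^2 + (-3.7)^2)
Numerator real = -17.4*(-4.9) - (12.6)*(-3.7) = 131.88
Numerator imag = -12.6*(-4.9) - (-17.4)*(-3.7) = -2.64
Denominator = 37.7
Re(z) = 131.88/37.7 = 3.4981
Im(z) = -2.64/37.7 = -0.0700

Re(z) = 3.4981, Im(z) = -0.0700


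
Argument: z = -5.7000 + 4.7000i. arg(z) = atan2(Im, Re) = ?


Re = -5.7, Im = 4.7
arg = atan2(4.7, -5.7) = 140.4923 degrees

arg(z) = 140.4923 degrees


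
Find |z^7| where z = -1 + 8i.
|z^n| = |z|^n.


|z| = sqrt(1+64) = sqrt(65) = 8.0623
|z^7| = |z|^7 = (sqrt(65))^7 = 65^3 * sqrt(65) = 274625*sqrt(65)

|z^7| = 274625*sqrt(65) ≈ 2214097.5341


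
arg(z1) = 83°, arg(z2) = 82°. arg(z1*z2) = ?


arg(z1*z2) = 83° + 82° = 165°
Normalized to (-180°, 180°]: 165°

165°


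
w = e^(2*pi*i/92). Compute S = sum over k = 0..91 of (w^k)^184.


The roots are w_k = w^k with w = e^(2*pi*i/92), and (w^k)^184 = (w^184)^k.
So S = 1 + u + u^2 + ... + u^(91) with u = w^184.
184 = 2*92 + 0, so 184 is a multiple of 92 and u = (w^92)^2 = 1.
Every one of the 92 terms equals 1: S = 92

S = 92


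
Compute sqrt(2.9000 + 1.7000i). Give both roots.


|z| = sqrt(8.41+2.89) = 3.3615
sqrt((|z|+a)/2) = sqrt((3.3615+2.9)/2) = sqrt(3.1308) = 1.7694
sqrt((|z|-a)/2) = sqrt((3.3615-2.9)/2) = sqrt(0.2308) = 0.4804

±(1.7694 + 0.4804i) i.e. 1.7694 + 0.4804i and -1.7694 - 0.4804i


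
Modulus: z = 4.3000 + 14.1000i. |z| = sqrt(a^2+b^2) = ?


|z| = sqrt(4.3^2 + 14.1^2) = sqrt(18.49 + 198.81) = sqrt(217.3) = 14.7411

|z| = 14.7411


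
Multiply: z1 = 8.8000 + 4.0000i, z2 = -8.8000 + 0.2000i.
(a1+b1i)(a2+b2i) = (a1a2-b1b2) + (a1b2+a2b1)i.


Real = 8.8*(-8.8) - 4*0.2 = -77.44 - 0.8 = -78.24
Imag = 8.8*0.2 - (8.8)*4 = 1.76 - (35.2) = -33.44

-78.2400 - 33.4400i


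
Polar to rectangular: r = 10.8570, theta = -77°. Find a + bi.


a = 10.8570*cos(-77°) = 10.8570*0.22495 = 2.4423
b = 10.8570*sin(-77°) = 10.8570*(-0.97437) = -10.5787

2.4423 - 10.5787i


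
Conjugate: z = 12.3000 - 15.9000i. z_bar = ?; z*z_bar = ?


z_bar = 12.3000 + 15.9000i
z*z_bar = 12.3^2 + (-15.9)^2 = 151.29 + 252.81 = 404.1

z_bar = 12.3000 + 15.9000i, z*z_bar = 404.1


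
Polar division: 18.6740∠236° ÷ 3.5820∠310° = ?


r = 18.6740 / 3.5820 = 5.2133
theta = 236° - 310° = -74° = 286° (mod 360)

5.2133 cis(286°)


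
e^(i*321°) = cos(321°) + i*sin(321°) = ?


cos(321°) = 0.7771
sin(321°) = -0.6293

e^(i*321°) = 0.7771 - 0.6293i


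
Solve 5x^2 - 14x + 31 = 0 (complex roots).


disc = (-14)^2 - 4*5*31 = 196 - 620 = -424
sqrt(|disc|) = sqrt(424) = 20.5913
Real part = 14/(2*5) = 1.4000
Imag part = 20.5913/(2*5) = 2.0591

1.4000 ± 2.0591i


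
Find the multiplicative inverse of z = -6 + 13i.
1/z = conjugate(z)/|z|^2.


|z|^2 = 36+169 = 205
1/z = (-6 - 13i)/205

1/z = -0.0293 - 0.0634i


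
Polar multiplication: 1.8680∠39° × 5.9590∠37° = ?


r = 1.8680 * 5.9590 = 11.1314
theta = 39° + 37° = 76° = 76° (mod 360)

11.1314 cis(76°)


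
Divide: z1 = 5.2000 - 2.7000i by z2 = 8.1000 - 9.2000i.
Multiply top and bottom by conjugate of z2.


Conjugate of z2 = 8.1000 + 9.2000i
Numerator: (5.2000 - 2.7000i)(8.1000 + 9.2000i) = 66.9600 + 25.9700i
Denominator: 8.1^2 + (-9.2)^2 = 150.25
Result = (66.9600 + 25.9700i)/150.25

0.4457 + 0.1728i


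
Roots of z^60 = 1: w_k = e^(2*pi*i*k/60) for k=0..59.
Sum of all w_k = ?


The sum of all 60th roots of unity is 0.
Geometric series: (1 - w^60)/(1 - w) = (1-1)/(1-w) = 0 since w^60 = 1, w ≠ 1.
Alternatively: coefficient of z^59 in z^60 - 1 is 0.

0


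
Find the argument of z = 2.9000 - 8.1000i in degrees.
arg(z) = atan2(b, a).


Re = 2.9, Im = -8.1
arg = atan2(-8.1, 2.9) = -70.3014 degrees

arg(z) = -70.3014 degrees


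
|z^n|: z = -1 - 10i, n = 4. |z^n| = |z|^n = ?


|z| = sqrt(1+100) = sqrt(101) = 10.0499
|z^4| = |z|^4 = (sqrt(101))^4 = 101^2 = 10201

|z^4| = 10201


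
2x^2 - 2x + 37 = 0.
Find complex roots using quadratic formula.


disc = (-2)^2 - 4*2*37 = 4 - 296 = -292
sqrt(|disc|) = sqrt(292) = 17.0880
Real part = 2/(2*2) = 0.5000
Imag part = 17.0880/(2*2) = 4.2720

0.5000 ± 4.2720i


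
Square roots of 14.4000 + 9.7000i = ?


|z| = sqrt(207.36+94.09) = 17.3623
sqrt((|z|+a)/2) = sqrt((17.3623+14.4)/2) = sqrt(15.8812) = 3.9851
sqrt((|z|-a)/2) = sqrt((17.3623-14.4)/2) = sqrt(1.4812) = 1.2170

±(3.9851 + 1.2170i) i.e. 3.9851 + 1.2170i and -3.9851 - 1.2170i


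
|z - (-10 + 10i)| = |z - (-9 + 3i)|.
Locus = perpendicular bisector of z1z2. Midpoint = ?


Equal distances means the locus is the perpendicular bisector of z1 and z2.
Midpoint = ((-10+(-9))/2, (10+3)/2) = (-9.5000, 6.5000)

Perpendicular bisector through (-9.5000, 6.5000)


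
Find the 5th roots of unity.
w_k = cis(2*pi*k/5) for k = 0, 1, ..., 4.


The 5th roots of unity are cis(360k/5°) for k=0..4
Angle step = 360/5 = 72°
Primitive root: cis(72°)
Primitive root = 0.3090 + 0.9511i

5 roots at angles: 0°, 72°, 144°, 216°, 288°


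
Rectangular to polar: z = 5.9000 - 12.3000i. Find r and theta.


r = sqrt(34.81+151.29) = sqrt(186.1) = 13.6418
theta = atan2(-12.3, 5.9) = -64.3741 degrees

r = 13.6418, theta = -64.3741 degrees


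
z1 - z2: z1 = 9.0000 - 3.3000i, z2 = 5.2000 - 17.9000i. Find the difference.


Real: 9 - 5.2 = 3.8
Imag: -3.3 + 17.9 = 14.6

3.8000 + 14.6000i


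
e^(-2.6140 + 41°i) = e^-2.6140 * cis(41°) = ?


e^-2.6140 = 0.07324
cos(41°) = 0.7547
sin(41°) = 0.6561
Real = 0.07324*0.7547 = 0.0553
Imag = 0.07324*0.6561 = 0.0481

0.0553 + 0.0481i


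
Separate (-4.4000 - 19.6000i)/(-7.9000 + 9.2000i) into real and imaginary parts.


Multiply by conjugate: (-4.4000 - 19.6000i)(-7.9000 - 9.2000i) / ((-7.9)^2 + 9.2^2)
Numerator real = -4.4*(-7.9) - (19.6)*9.2 = -145.56
Numerator imag = -19.6*(-7.9) - (-4.4)*9.2 = 195.32
Denominator = 147.05
Re(z) = -145.56/147.05 = -0.9899
Im(z) = 195.32/147.05 = 1.3283

Re(z) = -0.9899, Im(z) = 1.3283


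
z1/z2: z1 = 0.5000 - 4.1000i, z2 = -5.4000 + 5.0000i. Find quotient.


Conjugate of z2 = -5.4000 - 5.0000i
Numerator: (0.5000 - 4.1000i)(-5.4000 - 5.0000i) = -23.2000 + 19.6400i
Denominator: (-5.4)^2 + 5^2 = 54.16
Result = (-23.2000 + 19.6400i)/54.16

-0.4284 + 0.3626i


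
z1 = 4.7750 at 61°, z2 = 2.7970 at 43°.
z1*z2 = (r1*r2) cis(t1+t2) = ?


r = 4.7750 * 2.7970 = 13.3557
theta = 61° + 43° = 104° = 104° (mod 360)

13.3557 cis(104°)


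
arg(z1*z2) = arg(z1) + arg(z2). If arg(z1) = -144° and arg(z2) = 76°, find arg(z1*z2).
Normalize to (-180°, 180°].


arg(z1*z2) = -144° + 76° = -68°
Normalized to (-180°, 180°]: -68°

-68°


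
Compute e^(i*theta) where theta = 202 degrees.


cos(202°) = -0.9272
sin(202°) = -0.3746

e^(i*202°) = -0.9272 - 0.3746i


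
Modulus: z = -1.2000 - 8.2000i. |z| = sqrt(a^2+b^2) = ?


|z| = sqrt((-1.2)^2 + (-8.2)^2) = sqrt(1.44 + 67.24) = sqrt(68.68) = 8.2873

|z| = 8.2873


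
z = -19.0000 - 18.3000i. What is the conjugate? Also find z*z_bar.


z_bar = -19.0000 + 18.3000i
z*z_bar = (-19)^2 + (-18.3)^2 = 361 + 334.89 = 695.89

z_bar = -19.0000 + 18.3000i, z*z_bar = 695.89


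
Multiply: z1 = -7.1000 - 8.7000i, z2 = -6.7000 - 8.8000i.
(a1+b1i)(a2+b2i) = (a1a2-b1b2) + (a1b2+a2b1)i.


Real = -7.1*(-6.7) - (-8.7)*(-8.8) = 47.57 - 76.56 = -28.99
Imag = -7.1*(-8.8) - (6.7)*(-8.7) = 62.48 + 58.29 = 120.77

-28.9900 + 120.7700i


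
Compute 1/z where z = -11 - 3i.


|z|^2 = 121+9 = 130
1/z = (-11 + 3i)/130

1/z = -0.0846 + 0.0231i


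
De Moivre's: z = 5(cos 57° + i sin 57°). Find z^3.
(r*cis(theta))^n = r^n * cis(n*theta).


r^3 = 5^3 = 125
n*theta = 3*57° = 171° = 171° (mod 360)
a = 125*cos(171°) = -123.4610
b = 125*sin(171°) = 19.5543

125 cis(171°) = -123.4610 + 19.5543i


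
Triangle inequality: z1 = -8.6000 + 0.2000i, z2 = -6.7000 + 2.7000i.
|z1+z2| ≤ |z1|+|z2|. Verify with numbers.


|z1| = sqrt((-8.6)^2 + 0.2^2) = sqrt(74) = 8.6023
|z2| = sqrt((-6.7)^2 + 2.7^2) = sqrt(52.18) = 7.2236
z1+z2 = -15.3000 + 2.9000i
|z1+z2| = sqrt(242.5) = 15.5724
|z1|+|z2| = 8.6023 + 7.2236 = 15.8259

|z1+z2| = 15.5724 ≤ |z1|+|z2| = 15.8259 (verified)


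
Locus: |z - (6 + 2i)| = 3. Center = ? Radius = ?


|z - z0| = r is a circle with center z0 and radius r.
Center = (6, 2), radius = 3

Circle with center (6, 2) and radius 3


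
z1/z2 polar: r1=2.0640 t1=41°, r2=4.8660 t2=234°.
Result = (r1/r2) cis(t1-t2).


r = 2.0640 / 4.8660 = 0.4242
theta = 41° - 234° = -193° = 167° (mod 360)

0.4242 cis(167°)


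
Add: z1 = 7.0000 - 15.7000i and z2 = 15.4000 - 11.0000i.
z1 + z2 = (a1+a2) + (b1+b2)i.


Real: 7 + 15.4 = 22.4
Imag: -15.7 - 11 = -26.7

22.4000 - 26.7000i


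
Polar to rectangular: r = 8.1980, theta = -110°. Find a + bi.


a = 8.1980*cos(-110°) = 8.1980*(-0.34202) = -2.8039
b = 8.1980*sin(-110°) = 8.1980*(-0.93969) = -7.7036

-2.8039 - 7.7036i


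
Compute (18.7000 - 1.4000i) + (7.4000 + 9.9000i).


Real: 18.7 + 7.4 = 26.1
Imag: -1.4 + 9.9 = 8.5

26.1000 + 8.5000i


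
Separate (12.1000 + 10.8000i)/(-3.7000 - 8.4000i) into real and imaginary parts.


Multiply by conjugate: (12.1000 + 10.8000i)(-3.7000 + 8.4000i) / ((-3.7)^2 + (-8.4)^2)
Numerator real = 12.1*(-3.7) + 10.8*(-8.4) = -135.49
Numerator imag = 10.8*(-3.7) - 12.1*(-8.4) = 61.68
Denominator = 84.25
Re(z) = -135.49/84.25 = -1.6082
Im(z) = 61.68/84.25 = 0.7321

Re(z) = -1.6082, Im(z) = 0.7321


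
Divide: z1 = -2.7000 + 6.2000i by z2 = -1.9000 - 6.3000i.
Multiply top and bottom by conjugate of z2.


Conjugate of z2 = -1.9000 + 6.3000i
Numerator: (-2.7000 + 6.2000i)(-1.9000 + 6.3000i) = -33.9300 - 28.7900i
Denominator: (-1.9)^2 + (-6.3)^2 = 43.3
Result = (-33.9300 - 28.7900i)/43.3

-0.7836 - 0.6649i


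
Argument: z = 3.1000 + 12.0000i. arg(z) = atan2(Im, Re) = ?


Re = 3.1, Im = 12
arg = atan2(12, 3.1) = 75.5153 degrees

arg(z) = 75.5153 degrees


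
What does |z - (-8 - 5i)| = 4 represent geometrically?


|z - z0| = r is a circle with center z0 and radius r.
Center = (-8, -5), radius = 4

Circle with center (-8, -5) and radius 4


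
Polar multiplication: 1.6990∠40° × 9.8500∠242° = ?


r = 1.6990 * 9.8500 = 16.7352
theta = 40° + 242° = 282° = 282° (mod 360)

16.7352 cis(282°)


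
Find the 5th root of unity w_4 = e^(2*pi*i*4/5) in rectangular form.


Angle = 360*4/5 = 288°
a = cos(288°) = 0.3090
b = sin(288°) = -0.9511

0.3090 - 0.9511i


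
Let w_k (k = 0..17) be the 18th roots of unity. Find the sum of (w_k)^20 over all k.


The roots are w_k = w^k with w = e^(2*pi*i/18), and (w^k)^20 = (w^20)^k.
So S = 1 + u + u^2 + ... + u^(17) with u = w^20.
20 = 1*18 + 2, so 20 is not a multiple of 18: u = (w^18)^1 * w^2 = w^2 ≠ 1 (w is a primitive 18th root), while u^18 = (w^18)^20 = 1.
Geometric series: S = (1 - u^18)/(1 - u) = (1 - 1)/(1 - u) = 0

S = 0


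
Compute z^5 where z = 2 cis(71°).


r^5 = 2^5 = 32
n*theta = 5*71° = 355° = 355° (mod 360)
a = 32*cos(355°) = 31.8782
b = 32*sin(355°) = -2.7890

32 cis(355°) = 31.8782 - 2.7890i


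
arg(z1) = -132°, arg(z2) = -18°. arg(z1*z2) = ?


arg(z1*z2) = -132° - 18° = -150°
Normalized to (-180°, 180°]: -150°

-150°


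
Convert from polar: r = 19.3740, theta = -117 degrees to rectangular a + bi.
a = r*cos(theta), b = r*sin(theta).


a = 19.3740*cos(-117°) = 19.3740*(-0.45399) = -8.7956
b = 19.3740*sin(-117°) = 19.3740*(-0.89101) = -17.2624

-8.7956 - 17.2624i


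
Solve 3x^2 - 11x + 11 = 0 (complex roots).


disc = (-11)^2 - 4*3*11 = 121 - 132 = -11
sqrt(|disc|) = sqrt(11) = 3.3166
Real part = 11/(2*3) = 1.8333
Imag part = 3.3166/(2*3) = 0.5528

1.8333 ± 0.5528i


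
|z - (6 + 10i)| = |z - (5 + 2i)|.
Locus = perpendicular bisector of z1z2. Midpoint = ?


Equal distances means the locus is the perpendicular bisector of z1 and z2.
Midpoint = ((6+5)/2, (10+2)/2) = (5.5000, 6.0000)

Perpendicular bisector through (5.5000, 6.0000)


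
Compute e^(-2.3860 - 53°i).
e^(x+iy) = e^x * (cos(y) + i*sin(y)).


e^-2.3860 = 0.0920
cos(-53°) = 0.6018
sin(-53°) = -0.7986
Real = 0.0920*0.6018 = 0.0554
Imag = 0.0920*(-0.7986) = -0.0735

0.0554 - 0.0735i


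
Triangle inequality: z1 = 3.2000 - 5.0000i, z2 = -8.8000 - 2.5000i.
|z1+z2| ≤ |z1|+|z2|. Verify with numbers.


|z1| = sqrt(3.2^2 + (-5)^2) = sqrt(35.24) = 5.9363
|z2| = sqrt((-8.8)^2 + (-2.5)^2) = sqrt(83.69) = 9.1482
z1+z2 = -5.6000 - 7.5000i
|z1+z2| = sqrt(87.61) = 9.3600
|z1|+|z2| = 5.9363 + 9.1482 = 15.0845

|z1+z2| = 9.3600 ≤ |z1|+|z2| = 15.0845 (verified)


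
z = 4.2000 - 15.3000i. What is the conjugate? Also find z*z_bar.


z_bar = 4.2000 + 15.3000i
z*z_bar = 4.2^2 + (-15.3)^2 = 17.64 + 234.09 = 251.73

z_bar = 4.2000 + 15.3000i, z*z_bar = 251.73


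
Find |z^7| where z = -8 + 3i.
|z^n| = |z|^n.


|z| = sqrt(64+9) = sqrt(73) = 8.5440
|z^7| = |z|^7 = (sqrt(73))^7 = 73^3 * sqrt(73) = 389017*sqrt(73)

|z^7| = 389017*sqrt(73) ≈ 3323762.7050


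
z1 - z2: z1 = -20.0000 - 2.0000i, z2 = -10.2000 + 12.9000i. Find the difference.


Real: -20 + 10.2 = -9.8
Imag: -2 - 12.9 = -14.9

-9.8000 - 14.9000i


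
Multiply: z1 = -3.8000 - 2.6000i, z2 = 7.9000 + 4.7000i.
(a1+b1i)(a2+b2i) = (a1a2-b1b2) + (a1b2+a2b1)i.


Real = -3.8*7.9 - (-2.6)*4.7 = -30.02 - (-12.22) = -17.8
Imag = -3.8*4.7 + 7.9*(-2.6) = -17.86 - (20.54) = -38.4

-17.8000 - 38.4000i


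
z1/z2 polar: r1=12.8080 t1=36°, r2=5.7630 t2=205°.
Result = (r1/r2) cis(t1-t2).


r = 12.8080 / 5.7630 = 2.2225
theta = 36° - 205° = -169° = 191° (mod 360)

2.2225 cis(191°)


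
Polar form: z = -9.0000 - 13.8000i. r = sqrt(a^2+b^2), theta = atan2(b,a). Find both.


r = sqrt(81+190.44) = sqrt(271.44) = 16.4754
theta = atan2(-13.8, -9) = -123.1113 degrees

r = 16.4754, theta = -123.1113 degrees


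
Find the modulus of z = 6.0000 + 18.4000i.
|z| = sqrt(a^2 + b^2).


|z| = sqrt(6^2 + 18.4^2) = sqrt(36 + 338.56) = sqrt(374.56) = 19.3536

|z| = 19.3536


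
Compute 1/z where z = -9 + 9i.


|z|^2 = 81+81 = 162
1/z = (-9 - 9i)/162

1/z = -0.0556 - 0.0556i


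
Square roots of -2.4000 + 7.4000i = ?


|z| = sqrt(5.76+54.76) = 7.7795
sqrt((|z|+a)/2) = sqrt((7.7795+(-2.4))/2) = sqrt(2.6897) = 1.6400
sqrt((|z|-a)/2) = sqrt((7.7795-(-2.4))/2) = sqrt(5.0897) = 2.2560

±(1.6400 + 2.2560i) i.e. 1.6400 + 2.2560i and -1.6400 - 2.2560i


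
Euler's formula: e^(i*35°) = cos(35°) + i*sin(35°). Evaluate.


cos(35°) = 0.8192
sin(35°) = 0.5736

e^(i*35°) = 0.8192 + 0.5736i


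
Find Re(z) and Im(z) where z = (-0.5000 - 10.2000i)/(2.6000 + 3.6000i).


Multiply by conjugate: (-0.5000 - 10.2000i)(2.6000 - 3.6000i) / (2.6^2 + 3.6^2)
Numerator real = -0.5*2.6 - (10.2)*3.6 = -38.02
Numerator imag = -10.2*2.6 - (-0.5)*3.6 = -24.72
Denominator = 19.72
Re(z) = -38.02/19.72 = -1.9280
Im(z) = -24.72/19.72 = -1.2535

Re(z) = -1.9280, Im(z) = -1.2535


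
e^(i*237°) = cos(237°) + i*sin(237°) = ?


cos(237°) = -0.5446
sin(237°) = -0.8387

e^(i*237°) = -0.5446 - 0.8387i


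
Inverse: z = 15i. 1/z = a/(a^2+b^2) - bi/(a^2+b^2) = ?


|z|^2 = 0+225 = 225
1/z = (0 - 15i)/225

1/z = 0 - 0.0667i


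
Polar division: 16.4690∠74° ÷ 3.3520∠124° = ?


r = 16.4690 / 3.3520 = 4.9132
theta = 74° - 124° = -50° = 310° (mod 360)

4.9132 cis(310°)
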